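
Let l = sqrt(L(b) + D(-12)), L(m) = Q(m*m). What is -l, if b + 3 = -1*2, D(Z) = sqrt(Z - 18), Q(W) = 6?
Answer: -sqrt(6 + I*sqrt(30)) ≈ -2.6574 - 1.0305*I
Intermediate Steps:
D(Z) = sqrt(-18 + Z)
b = -5 (b = -3 - 1*2 = -3 - 2 = -5)
L(m) = 6
l = sqrt(6 + I*sqrt(30)) (l = sqrt(6 + sqrt(-18 - 12)) = sqrt(6 + sqrt(-30)) = sqrt(6 + I*sqrt(30)) ≈ 2.6574 + 1.0305*I)
-l = -sqrt(6 + I*sqrt(30))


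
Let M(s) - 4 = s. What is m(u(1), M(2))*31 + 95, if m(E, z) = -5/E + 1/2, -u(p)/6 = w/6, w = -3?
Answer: 353/6 ≈ 58.833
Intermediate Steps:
u(p) = 3 (u(p) = -(-18)/6 = -6*(-½) = 3)
M(s) = 4 + s
m(E, z) = ½ - 5/E (m(E, z) = -5/E + 1*(½) = -5/E + ½ = ½ - 5/E)
m(u(1), M(2))*31 + 95 = ((½)*(-10 + 3)/3)*31 + 95 = ((½)*(⅓)*(-7))*31 + 95 = -7/6*31 + 95 = -217/6 + 95 = 353/6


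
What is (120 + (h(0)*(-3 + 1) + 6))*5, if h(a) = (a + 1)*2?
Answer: 610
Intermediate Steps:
h(a) = 2 + 2*a (h(a) = (1 + a)*2 = 2 + 2*a)
(120 + (h(0)*(-3 + 1) + 6))*5 = (120 + ((2 + 2*0)*(-3 + 1) + 6))*5 = (120 + ((2 + 0)*(-2) + 6))*5 = (120 + (2*(-2) + 6))*5 = (120 + (-4 + 6))*5 = (120 + 2)*5 = 122*5 = 610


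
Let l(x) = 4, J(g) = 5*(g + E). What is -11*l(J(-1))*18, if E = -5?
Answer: -792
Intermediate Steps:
J(g) = -25 + 5*g (J(g) = 5*(g - 5) = 5*(-5 + g) = -25 + 5*g)
-11*l(J(-1))*18 = -11*4*18 = -44*18 = -792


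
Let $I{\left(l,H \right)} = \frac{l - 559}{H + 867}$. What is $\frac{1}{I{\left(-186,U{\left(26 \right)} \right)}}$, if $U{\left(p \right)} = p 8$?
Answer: $- \frac{215}{149} \approx -1.443$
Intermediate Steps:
$U{\left(p \right)} = 8 p$
$I{\left(l,H \right)} = \frac{-559 + l}{867 + H}$
$\frac{1}{I{\left(-186,U{\left(26 \right)} \right)}} = \frac{1}{\frac{1}{867 + 8 \cdot 26} \left(-559 - 186\right)} = \frac{1}{\frac{1}{867 + 208} \left(-745\right)} = \frac{1}{\frac{1}{1075} \left(-745\right)} = \frac{1}{- \frac{149}{215}} = - \frac{215}{149}$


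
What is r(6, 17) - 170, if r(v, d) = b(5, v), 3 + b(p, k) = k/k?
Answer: -172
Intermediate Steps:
b(p, k) = -2 (b(p, k) = -3 + k/k = -3 + 1 = -2)
r(v, d) = -2
r(6, 17) - 170 = -2 - 170 = -172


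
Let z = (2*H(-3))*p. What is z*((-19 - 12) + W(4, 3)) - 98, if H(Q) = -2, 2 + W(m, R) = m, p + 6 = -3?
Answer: -1142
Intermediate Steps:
p = -9 (p = -6 - 3 = -9)
W(m, R) = -2 + m
z = 36 (z = (2*(-2))*(-9) = -4*(-9) = 36)
z*((-19 - 12) + W(4, 3)) - 98 = 36*((-19 - 12) + (-2 + 4)) - 98 = 36*(-31 + 2) - 98 = 36*(-29) - 98 = -1044 - 98 = -1142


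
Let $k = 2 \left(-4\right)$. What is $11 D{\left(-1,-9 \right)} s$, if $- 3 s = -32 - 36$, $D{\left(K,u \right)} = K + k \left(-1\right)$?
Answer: $\frac{5236}{3} \approx 1745.3$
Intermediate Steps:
$k = -8$
$D{\left(K,u \right)} = 8 + K$ ($D{\left(K,u \right)} = K - -8 = K + 8 = 8 + K$)
$s = \frac{68}{3}$ ($s = - \frac{-32 - 36}{3} = \left(- \frac{1}{3}\right) \left(-68\right) = \frac{68}{3} \approx 22.667$)
$11 D{\left(-1,-9 \right)} s = 11 \left(8 - 1\right) \frac{68}{3} = 11 \cdot 7 \cdot \frac{68}{3} = 77 \cdot \frac{68}{3} = \frac{5236}{3}$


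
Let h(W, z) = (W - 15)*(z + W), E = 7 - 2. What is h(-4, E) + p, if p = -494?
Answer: -513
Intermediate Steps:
E = 5
h(W, z) = (-15 + W)*(W + z)
h(-4, E) + p = ((-4)² - 15*(-4) - 15*5 - 4*5) - 494 = (16 + 60 - 75 - 20) - 494 = -19 - 494 = -513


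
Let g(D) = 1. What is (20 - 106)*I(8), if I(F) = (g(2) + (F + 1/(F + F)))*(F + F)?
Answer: -12470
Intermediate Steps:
I(F) = 2*F*(1 + F + 1/(2*F)) (I(F) = (1 + (F + 1/(F + F)))*(F + F) = (1 + (F + 1/(2*F)))*(2*F) = (1 + F + 1/(2*F))*(2*F) = 2*F*(1 + F + 1/(2*F)))
(20 - 106)*I(8) = (20 - 106)*(1 + 2*8 + 2*8²) = -86*(1 + 16 + 2*64) = -86*(1 + 16 + 128) = -86*145 = -12470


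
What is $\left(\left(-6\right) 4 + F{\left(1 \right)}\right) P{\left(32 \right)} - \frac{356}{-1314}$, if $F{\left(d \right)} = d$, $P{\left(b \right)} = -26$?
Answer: $\frac{393064}{657} \approx 598.27$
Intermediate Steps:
$\left(\left(-6\right) 4 + F{\left(1 \right)}\right) P{\left(32 \right)} - \frac{356}{-1314} = \left(\left(-6\right) 4 + 1\right) \left(-26\right) - \frac{356}{-1314} = \left(-24 + 1\right) \left(-26\right) - - \frac{178}{657} = \left(-23\right) \left(-26\right) + \frac{178}{657} = 598 + \frac{178}{657} = \frac{393064}{657}$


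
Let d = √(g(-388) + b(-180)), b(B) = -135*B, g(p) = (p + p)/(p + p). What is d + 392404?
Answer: 392404 + √24301 ≈ 3.9256e+5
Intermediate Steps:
g(p) = 1 (g(p) = (2*p)/((2*p)) = (2*p)*(1/(2*p)) = 1)
d = √24301 (d = √(1 - 135*(-180)) = √(1 + 24300) = √24301 ≈ 155.89)
d + 392404 = √24301 + 392404 = 392404 + √24301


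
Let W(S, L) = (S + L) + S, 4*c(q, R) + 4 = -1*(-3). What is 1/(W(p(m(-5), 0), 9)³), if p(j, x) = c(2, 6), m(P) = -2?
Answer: 8/4913 ≈ 0.0016283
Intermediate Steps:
c(q, R) = -¼ (c(q, R) = -1 + (-1*(-3))/4 = -1 + (¼)*3 = -1 + ¾ = -¼)
p(j, x) = -¼
W(S, L) = L + 2*S (W(S, L) = (L + S) + S = L + 2*S)
1/(W(p(m(-5), 0), 9)³) = 1/((9 + 2*(-¼))³) = 1/((9 - ½)³) = 1/((17/2)³) = 1/(4913/8) = 8/4913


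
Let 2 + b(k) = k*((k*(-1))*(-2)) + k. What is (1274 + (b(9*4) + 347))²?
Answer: 18037009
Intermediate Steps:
b(k) = -2 + k + 2*k² (b(k) = -2 + (k*((k*(-1))*(-2)) + k) = -2 + (k*(-k*(-2)) + k) = -2 + (k*(2*k) + k) = -2 + (2*k² + k) = -2 + (k + 2*k²) = -2 + k + 2*k²)
(1274 + (b(9*4) + 347))² = (1274 + ((-2 + 9*4 + 2*(9*4)²) + 347))² = (1274 + ((-2 + 36 + 2*36²) + 347))² = (1274 + ((-2 + 36 + 2*1296) + 347))² = (1274 + ((-2 + 36 + 2592) + 347))² = (1274 + (2626 + 347))² = (1274 + 2973)² = 4247² = 18037009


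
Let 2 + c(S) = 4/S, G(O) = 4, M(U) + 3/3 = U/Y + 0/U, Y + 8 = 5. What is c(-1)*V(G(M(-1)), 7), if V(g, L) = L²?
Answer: -294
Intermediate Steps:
Y = -3 (Y = -8 + 5 = -3)
M(U) = -1 - U/3 (M(U) = -1 + (U/(-3) + 0/U) = -1 + (U*(-⅓) + 0) = -1 + (-U/3 + 0) = -1 - U/3)
c(S) = -2 + 4/S
c(-1)*V(G(M(-1)), 7) = (-2 + 4/(-1))*7² = (-2 + 4*(-1))*49 = (-2 - 4)*49 = -6*49 = -294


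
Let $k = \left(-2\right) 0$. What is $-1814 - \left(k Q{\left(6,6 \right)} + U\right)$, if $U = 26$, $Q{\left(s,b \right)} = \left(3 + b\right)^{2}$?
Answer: $-1840$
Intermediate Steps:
$k = 0$
$-1814 - \left(k Q{\left(6,6 \right)} + U\right) = -1814 - \left(0 \left(3 + 6\right)^{2} + 26\right) = -1814 - \left(0 \cdot 9^{2} + 26\right) = -1814 - \left(0 \cdot 81 + 26\right) = -1814 - \left(0 + 26\right) = -1814 - 26 = -1840$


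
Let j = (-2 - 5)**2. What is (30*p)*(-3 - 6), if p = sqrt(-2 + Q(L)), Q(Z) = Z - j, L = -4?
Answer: -270*I*sqrt(55) ≈ -2002.4*I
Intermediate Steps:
j = 49 (j = (-7)**2 = 49)
Q(Z) = -49 + Z (Q(Z) = Z - 1*49 = Z - 49 = -49 + Z)
p = I*sqrt(55) (p = sqrt(-2 + (-49 - 4)) = sqrt(-2 - 53) = sqrt(-55) = I*sqrt(55) ≈ 7.4162*I)
(30*p)*(-3 - 6) = (30*(I*sqrt(55)))*(-3 - 6) = (30*I*sqrt(55))*(-9) = -270*I*sqrt(55)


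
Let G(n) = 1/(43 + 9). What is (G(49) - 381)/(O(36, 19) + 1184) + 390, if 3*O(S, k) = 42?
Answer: 24275629/62296 ≈ 389.68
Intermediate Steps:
O(S, k) = 14 (O(S, k) = (⅓)*42 = 14)
G(n) = 1/52
(G(49) - 381)/(O(36, 19) + 1184) + 390 = (1/52 - 381)/(14 + 1184) + 390 = -19811/52/1198 + 390 = -19811/52*1/1198 + 390 = -19811/62296 + 390 = 24275629/62296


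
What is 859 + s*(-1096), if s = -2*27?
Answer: 60043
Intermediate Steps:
s = -54
859 + s*(-1096) = 859 - 54*(-1096) = 859 + 59184 = 60043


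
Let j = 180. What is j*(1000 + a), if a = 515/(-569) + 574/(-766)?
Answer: 39161961360/217927 ≈ 1.7970e+5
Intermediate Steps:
a = -360548/217927 (a = 515*(-1/569) + 574*(-1/766) = -515/569 - 287/383 = -360548/217927 ≈ -1.6544)
j*(1000 + a) = 180*(1000 - 360548/217927) = 180*(217566452/217927) = 39161961360/217927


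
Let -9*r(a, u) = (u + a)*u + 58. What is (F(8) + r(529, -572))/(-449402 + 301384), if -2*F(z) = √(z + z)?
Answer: 4112/222027 ≈ 0.018520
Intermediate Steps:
r(a, u) = -58/9 - u*(a + u)/9 (r(a, u) = -((u + a)*u + 58)/9 = -((a + u)*u + 58)/9 = -(u*(a + u) + 58)/9 = -(58 + u*(a + u))/9 = -58/9 - u*(a + u)/9)
F(z) = -√2*√z/2 (F(z) = -√(z + z)/2 = -√2*√z/2)
(F(8) + r(529, -572))/(-449402 + 301384) = (-√2*√8/2 + (-58/9 - ⅑*(-572)² - ⅑*529*(-572)))/(-449402 + 301384) = (-√2*2*√2/2 + (-58/9 - ⅑*327184 + 302588/9))/(-148018) = (-2 + (-58/9 - 327184/9 + 302588/9))*(-1/148018) = (-2 - 8218/3)*(-1/148018) = -8224/3*(-1/148018) = 4112/222027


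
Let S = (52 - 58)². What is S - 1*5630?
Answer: -5594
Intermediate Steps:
S = 36 (S = (-6)² = 36)
S - 1*5630 = 36 - 1*5630 = 36 - 5630 = -5594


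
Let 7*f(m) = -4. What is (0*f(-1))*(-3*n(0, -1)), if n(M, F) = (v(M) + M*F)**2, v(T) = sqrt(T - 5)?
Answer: 0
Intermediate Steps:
v(T) = sqrt(-5 + T)
n(M, F) = (sqrt(-5 + M) + F*M)**2 (n(M, F) = (sqrt(-5 + M) + M*F)**2 = (sqrt(-5 + M) + F*M)**2)
f(m) = -4/7 (f(m) = (1/7)*(-4) = -4/7)
(0*f(-1))*(-3*n(0, -1)) = (0*(-4/7))*(-3*(sqrt(-5 + 0) - 1*0)**2) = 0*(-3*(sqrt(-5) + 0)**2) = 0*(-3*(I*sqrt(5) + 0)**2) = 0*(-3*(I*sqrt(5))**2) = 0*(-3*(-5)) = 0*15 = 0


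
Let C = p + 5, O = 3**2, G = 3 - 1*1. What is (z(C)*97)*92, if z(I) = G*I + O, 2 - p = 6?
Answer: 98164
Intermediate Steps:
p = -4 (p = 2 - 1*6 = 2 - 6 = -4)
G = 2 (G = 3 - 1 = 2)
O = 9
C = 1 (C = -4 + 5 = 1)
z(I) = 9 + 2*I (z(I) = 2*I + 9 = 9 + 2*I)
(z(C)*97)*92 = ((9 + 2*1)*97)*92 = ((9 + 2)*97)*92 = (11*97)*92 = 1067*92 = 98164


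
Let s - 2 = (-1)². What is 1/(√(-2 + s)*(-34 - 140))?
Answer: -1/174 ≈ -0.0057471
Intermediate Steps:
s = 3 (s = 2 + (-1)² = 2 + 1 = 3)
1/(√(-2 + s)*(-34 - 140)) = 1/(√(-2 + 3)*(-34 - 140)) = 1/(√1*(-174)) = 1/(1*(-174)) = 1/(-174) = -1/174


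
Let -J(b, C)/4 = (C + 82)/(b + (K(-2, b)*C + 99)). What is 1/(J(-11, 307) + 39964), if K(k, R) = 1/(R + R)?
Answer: 1629/65067124 ≈ 2.5036e-5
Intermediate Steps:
K(k, R) = 1/(2*R)
J(b, C) = -4*(82 + C)/(99 + b + C/(2*b)) (J(b, C) = -4*(C + 82)/(b + ((1/(2*b))*C + 99)) = -4*(82 + C)/(b + (C/(2*b) + 99)) = -4*(82 + C)/(b + (99 + C/(2*b))) = -4*(82 + C)/(99 + b + C/(2*b)))
1/(J(-11, 307) + 39964) = 1/(-8*(-11)*(82 + 307)/(307 + 2*(-11)*(99 - 11)) + 39964) = 1/(-8*(-11)*389/(307 + 2*(-11)*88) + 39964) = 1/(-8*(-11)*389/(307 - 1936) + 39964) = 1/(-8*(-11)*389/(-1629) + 39964) = 1/(-8*(-11)*(-1/1629)*389 + 39964) = 1/(-34232/1629 + 39964) = 1/(65067124/1629) = 1629/65067124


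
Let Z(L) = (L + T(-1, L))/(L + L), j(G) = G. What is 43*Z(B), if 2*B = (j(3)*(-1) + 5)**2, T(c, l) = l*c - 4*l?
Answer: -86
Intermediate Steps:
T(c, l) = -4*l + c*l (T(c, l) = c*l - 4*l = -4*l + c*l)
B = 2 (B = (3*(-1) + 5)**2/2 = (-3 + 5)**2/2 = (1/2)*2**2 = (1/2)*4 = 2)
Z(L) = -2 (Z(L) = (L + L*(-4 - 1))/(L + L) = (L + L*(-5))/((2*L)) = (L - 5*L)*(1/(2*L)) = (-4*L)*(1/(2*L)) = -2)
43*Z(B) = 43*(-2) = -86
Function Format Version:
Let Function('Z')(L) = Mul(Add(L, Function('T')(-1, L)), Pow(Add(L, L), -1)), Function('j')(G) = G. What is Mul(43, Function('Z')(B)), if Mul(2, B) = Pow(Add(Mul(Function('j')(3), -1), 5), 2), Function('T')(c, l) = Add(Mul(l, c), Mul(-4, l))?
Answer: -86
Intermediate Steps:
Function('T')(c, l) = Add(Mul(-4, l), Mul(c, l)) (Function('T')(c, l) = Add(Mul(c, l), Mul(-4, l)) = Add(Mul(-4, l), Mul(c, l)))
B = 2 (B = Mul(Rational(1, 2), Pow(Add(Mul(3, -1), 5), 2)) = Mul(Rational(1, 2), Pow(Add(-3, 5), 2)) = Mul(Rational(1, 2), Pow(2, 2)) = Mul(Rational(1, 2), 4) = 2)
Function('Z')(L) = -2 (Function('Z')(L) = Mul(Add(L, Mul(L, Add(-4, -1))), Pow(Add(L, L), -1)) = Mul(Add(L, Mul(L, -5)), Pow(Mul(2, L), -1)) = Mul(Add(L, Mul(-5, L)), Mul(Rational(1, 2), Pow(L, -1))) = Mul(Mul(-4, L), Mul(Rational(1, 2), Pow(L, -1))) = -2)
Mul(43, Function('Z')(B)) = Mul(43, -2) = -86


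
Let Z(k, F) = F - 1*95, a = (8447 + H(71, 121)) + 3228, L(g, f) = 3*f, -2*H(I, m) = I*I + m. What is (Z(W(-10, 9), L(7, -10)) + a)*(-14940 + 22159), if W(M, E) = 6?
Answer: 64747211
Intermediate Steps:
H(I, m) = -m/2 - I²/2 (H(I, m) = -(I*I + m)/2 = -(I² + m)/2 = -(m + I²)/2 = -m/2 - I²/2)
a = 9094 (a = (8447 + (-½*121 - ½*71²)) + 3228 = (8447 + (-121/2 - ½*5041)) + 3228 = (8447 + (-121/2 - 5041/2)) + 3228 = (8447 - 2581) + 3228 = 5866 + 3228 = 9094)
Z(k, F) = -95 + F (Z(k, F) = F - 95 = -95 + F)
(Z(W(-10, 9), L(7, -10)) + a)*(-14940 + 22159) = ((-95 + 3*(-10)) + 9094)*(-14940 + 22159) = ((-95 - 30) + 9094)*7219 = (-125 + 9094)*7219 = 8969*7219 = 64747211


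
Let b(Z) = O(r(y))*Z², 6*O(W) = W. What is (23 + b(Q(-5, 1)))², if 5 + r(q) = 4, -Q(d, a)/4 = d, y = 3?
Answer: 17161/9 ≈ 1906.8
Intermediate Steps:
Q(d, a) = -4*d
r(q) = -1 (r(q) = -5 + 4 = -1)
O(W) = W/6
b(Z) = -Z²/6 (b(Z) = ((⅙)*(-1))*Z² = -Z²/6)
(23 + b(Q(-5, 1)))² = (23 - (-4*(-5))²/6)² = (23 - ⅙*20²)² = (23 - ⅙*400)² = (23 - 200/3)² = (-131/3)² = 17161/9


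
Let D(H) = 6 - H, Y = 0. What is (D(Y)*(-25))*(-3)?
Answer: 450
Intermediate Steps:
(D(Y)*(-25))*(-3) = ((6 - 1*0)*(-25))*(-3) = ((6 + 0)*(-25))*(-3) = (6*(-25))*(-3) = -150*(-3) = 450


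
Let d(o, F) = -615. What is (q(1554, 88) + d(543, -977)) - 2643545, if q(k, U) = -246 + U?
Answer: -2644318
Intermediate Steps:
(q(1554, 88) + d(543, -977)) - 2643545 = ((-246 + 88) - 615) - 2643545 = (-158 - 615) - 2643545 = -773 - 2643545 = -2644318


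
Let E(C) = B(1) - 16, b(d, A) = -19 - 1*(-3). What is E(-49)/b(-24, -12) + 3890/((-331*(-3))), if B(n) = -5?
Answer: 83093/15888 ≈ 5.2299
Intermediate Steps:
b(d, A) = -16 (b(d, A) = -19 + 3 = -16)
E(C) = -21 (E(C) = -5 - 16 = -21)
E(-49)/b(-24, -12) + 3890/((-331*(-3))) = -21/(-16) + 3890/((-331*(-3))) = -21*(-1/16) + 3890/993 = 21/16 + 3890*(1/993) = 21/16 + 3890/993 = 83093/15888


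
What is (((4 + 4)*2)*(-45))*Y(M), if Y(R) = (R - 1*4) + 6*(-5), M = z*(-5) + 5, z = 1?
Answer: 24480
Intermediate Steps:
M = 0 (M = 1*(-5) + 5 = -5 + 5 = 0)
Y(R) = -34 + R (Y(R) = (R - 4) - 30 = (-4 + R) - 30 = -34 + R)
(((4 + 4)*2)*(-45))*Y(M) = (((4 + 4)*2)*(-45))*(-34 + 0) = ((8*2)*(-45))*(-34) = (16*(-45))*(-34) = -720*(-34) = 24480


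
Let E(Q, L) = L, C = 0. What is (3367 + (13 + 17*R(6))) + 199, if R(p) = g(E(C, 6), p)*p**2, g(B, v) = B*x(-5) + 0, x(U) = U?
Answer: -14781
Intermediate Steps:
g(B, v) = -5*B (g(B, v) = B*(-5) + 0 = -5*B + 0 = -5*B)
R(p) = -30*p**2 (R(p) = (-5*6)*p**2 = -30*p**2)
(3367 + (13 + 17*R(6))) + 199 = (3367 + (13 + 17*(-30*6**2))) + 199 = (3367 + (13 + 17*(-30*36))) + 199 = (3367 + (13 + 17*(-1080))) + 199 = (3367 + (13 - 18360)) + 199 = (3367 - 18347) + 199 = -14980 + 199 = -14781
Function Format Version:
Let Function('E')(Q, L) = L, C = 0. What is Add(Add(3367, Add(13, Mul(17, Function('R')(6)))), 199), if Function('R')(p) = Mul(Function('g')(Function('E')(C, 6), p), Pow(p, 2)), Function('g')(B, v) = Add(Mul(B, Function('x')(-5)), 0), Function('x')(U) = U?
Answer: -14781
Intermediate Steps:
Function('g')(B, v) = Mul(-5, B) (Function('g')(B, v) = Add(Mul(B, -5), 0) = Add(Mul(-5, B), 0) = Mul(-5, B))
Function('R')(p) = Mul(-30, Pow(p, 2)) (Function('R')(p) = Mul(Mul(-5, 6), Pow(p, 2)) = Mul(-30, Pow(p, 2)))
Add(Add(3367, Add(13, Mul(17, Function('R')(6)))), 199) = Add(Add(3367, Add(13, Mul(17, Mul(-30, Pow(6, 2))))), 199) = Add(Add(3367, Add(13, Mul(17, Mul(-30, 36)))), 199) = Add(Add(3367, Add(13, Mul(17, -1080))), 199) = Add(Add(3367, Add(13, -18360)), 199) = Add(Add(3367, -18347), 199) = Add(-14980, 199) = -14781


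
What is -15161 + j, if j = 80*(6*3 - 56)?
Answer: -18201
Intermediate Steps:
j = -3040 (j = 80*(18 - 56) = 80*(-38) = -3040)
-15161 + j = -15161 - 3040 = -18201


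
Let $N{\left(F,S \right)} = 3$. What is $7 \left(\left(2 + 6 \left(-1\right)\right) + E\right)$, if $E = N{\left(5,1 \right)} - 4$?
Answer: $-35$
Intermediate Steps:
$E = -1$ ($E = 3 - 4 = -1$)
$7 \left(\left(2 + 6 \left(-1\right)\right) + E\right) = 7 \left(\left(2 + 6 \left(-1\right)\right) - 1\right) = 7 \left(\left(2 - 6\right) - 1\right) = 7 \left(-4 - 1\right) = 7 \left(-5\right) = -35$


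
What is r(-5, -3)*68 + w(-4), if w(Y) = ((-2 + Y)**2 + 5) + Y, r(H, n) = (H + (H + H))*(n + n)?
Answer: 6157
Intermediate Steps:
r(H, n) = 6*H*n (r(H, n) = (H + 2*H)*(2*n) = (3*H)*(2*n) = 6*H*n)
w(Y) = 5 + Y + (-2 + Y)**2 (w(Y) = (5 + (-2 + Y)**2) + Y = 5 + Y + (-2 + Y)**2)
r(-5, -3)*68 + w(-4) = (6*(-5)*(-3))*68 + (5 - 4 + (-2 - 4)**2) = 90*68 + (5 - 4 + (-6)**2) = 6120 + (5 - 4 + 36) = 6120 + 37 = 6157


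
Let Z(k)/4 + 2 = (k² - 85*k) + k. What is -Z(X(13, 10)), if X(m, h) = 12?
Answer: 3464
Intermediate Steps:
Z(k) = -8 - 336*k + 4*k² (Z(k) = -8 + 4*((k² - 85*k) + k) = -8 + 4*(k² - 84*k) = -8 + (-336*k + 4*k²) = -8 - 336*k + 4*k²)
-Z(X(13, 10)) = -(-8 - 336*12 + 4*12²) = -(-8 - 4032 + 4*144) = -(-8 - 4032 + 576) = -1*(-3464) = 3464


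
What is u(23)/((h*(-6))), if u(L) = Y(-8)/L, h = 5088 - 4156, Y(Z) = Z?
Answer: 1/16077 ≈ 6.2201e-5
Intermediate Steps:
h = 932
u(L) = -8/L
u(23)/((h*(-6))) = (-8/23)/((932*(-6))) = -8*1/23/(-5592) = -8/23*(-1/5592) = 1/16077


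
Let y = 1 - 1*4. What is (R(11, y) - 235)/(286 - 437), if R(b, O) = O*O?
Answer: 226/151 ≈ 1.4967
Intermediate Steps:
y = -3 (y = 1 - 4 = -3)
R(b, O) = O**2
(R(11, y) - 235)/(286 - 437) = ((-3)**2 - 235)/(286 - 437) = (9 - 235)/(-151) = -226*(-1/151) = 226/151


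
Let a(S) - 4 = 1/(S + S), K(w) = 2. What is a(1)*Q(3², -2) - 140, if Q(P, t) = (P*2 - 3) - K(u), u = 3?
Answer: -163/2 ≈ -81.500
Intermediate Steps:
a(S) = 4 + 1/(2*S) (a(S) = 4 + 1/(S + S) = 4 + 1/(2*S))
Q(P, t) = -5 + 2*P (Q(P, t) = (P*2 - 3) - 1*2 = (2*P - 3) - 2 = (-3 + 2*P) - 2 = -5 + 2*P)
a(1)*Q(3², -2) - 140 = (4 + (½)/1)*(-5 + 2*3²) - 140 = (4 + (½)*1)*(-5 + 2*9) - 140 = (4 + ½)*(-5 + 18) - 140 = (9/2)*13 - 140 = 117/2 - 140 = -163/2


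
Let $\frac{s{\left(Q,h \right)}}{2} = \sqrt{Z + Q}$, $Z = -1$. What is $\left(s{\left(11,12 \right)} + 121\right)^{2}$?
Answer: $14681 + 484 \sqrt{10} \approx 16212.0$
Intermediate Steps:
$s{\left(Q,h \right)} = 2 \sqrt{-1 + Q}$
$\left(s{\left(11,12 \right)} + 121\right)^{2} = \left(2 \sqrt{-1 + 11} + 121\right)^{2} = \left(2 \sqrt{10} + 121\right)^{2} = \left(121 + 2 \sqrt{10}\right)^{2}$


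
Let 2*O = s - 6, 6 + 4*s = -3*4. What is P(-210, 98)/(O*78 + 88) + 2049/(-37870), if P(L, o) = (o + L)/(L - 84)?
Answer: -4039081/73051230 ≈ -0.055291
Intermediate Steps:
s = -9/2 (s = -3/2 + (-3*4)/4 = -3/2 + (¼)*(-12) = -3/2 - 3 = -9/2 ≈ -4.5000)
P(L, o) = (L + o)/(-84 + L)
O = -21/4 (O = (-9/2 - 6)/2 = (½)*(-21/2) = -21/4 ≈ -5.2500)
P(-210, 98)/(O*78 + 88) + 2049/(-37870) = ((-210 + 98)/(-84 - 210))/(-21/4*78 + 88) + 2049/(-37870) = (-112/(-294))/(-819/2 + 88) + 2049*(-1/37870) = (-1/294*(-112))/(-643/2) - 2049/37870 = (8/21)*(-2/643) - 2049/37870 = -16/13503 - 2049/37870 = -4039081/73051230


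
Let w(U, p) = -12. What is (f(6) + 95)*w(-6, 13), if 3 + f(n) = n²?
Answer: -1536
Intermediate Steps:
f(n) = -3 + n²
(f(6) + 95)*w(-6, 13) = ((-3 + 6²) + 95)*(-12) = ((-3 + 36) + 95)*(-12) = (33 + 95)*(-12) = 128*(-12) = -1536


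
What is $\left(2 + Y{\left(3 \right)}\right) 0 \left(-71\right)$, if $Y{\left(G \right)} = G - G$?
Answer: $0$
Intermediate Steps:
$Y{\left(G \right)} = 0$
$\left(2 + Y{\left(3 \right)}\right) 0 \left(-71\right) = \left(2 + 0\right) 0 \left(-71\right) = 2 \cdot 0 \left(-71\right) = 0 \left(-71\right) = 0$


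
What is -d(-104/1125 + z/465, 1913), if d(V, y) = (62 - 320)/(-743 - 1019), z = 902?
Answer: -129/881 ≈ -0.14642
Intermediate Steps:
d(V, y) = 129/881 (d(V, y) = -258/(-1762) = -258*(-1/1762) = 129/881)
-d(-104/1125 + z/465, 1913) = -1*129/881 = -129/881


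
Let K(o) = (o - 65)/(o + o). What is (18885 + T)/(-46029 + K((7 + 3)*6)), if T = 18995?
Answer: -909120/1104697 ≈ -0.82296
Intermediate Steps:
K(o) = (-65 + o)/(2*o) (K(o) = (-65 + o)/((2*o)) = (-65 + o)*(1/(2*o)) = (-65 + o)/(2*o))
(18885 + T)/(-46029 + K((7 + 3)*6)) = (18885 + 18995)/(-46029 + (-65 + (7 + 3)*6)/(2*(((7 + 3)*6)))) = 37880/(-46029 + (-65 + 10*6)/(2*((10*6)))) = 37880/(-46029 + (1/2)*(-65 + 60)/60) = 37880/(-46029 + (1/2)*(1/60)*(-5)) = 37880/(-46029 - 1/24) = 37880/(-1104697/24) = 37880*(-24/1104697) = -909120/1104697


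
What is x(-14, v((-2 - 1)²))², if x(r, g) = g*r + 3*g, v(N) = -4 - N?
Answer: 20449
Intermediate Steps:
x(r, g) = 3*g + g*r
x(-14, v((-2 - 1)²))² = ((-4 - (-2 - 1)²)*(3 - 14))² = ((-4 - 1*(-3)²)*(-11))² = ((-4 - 1*9)*(-11))² = ((-4 - 9)*(-11))² = (-13*(-11))² = 143² = 20449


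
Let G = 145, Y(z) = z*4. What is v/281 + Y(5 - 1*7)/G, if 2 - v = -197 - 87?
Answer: 39222/40745 ≈ 0.96262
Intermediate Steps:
Y(z) = 4*z
v = 286 (v = 2 - (-197 - 87) = 2 - 1*(-284) = 2 + 284 = 286)
v/281 + Y(5 - 1*7)/G = 286/281 + (4*(5 - 1*7))/145 = 286*(1/281) + (4*(5 - 7))*(1/145) = 286/281 + (4*(-2))*(1/145) = 286/281 - 8*1/145 = 286/281 - 8/145 = 39222/40745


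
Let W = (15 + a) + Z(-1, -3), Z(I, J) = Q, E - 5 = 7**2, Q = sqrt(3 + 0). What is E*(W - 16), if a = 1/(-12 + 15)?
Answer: -36 + 54*sqrt(3) ≈ 57.531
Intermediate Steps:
Q = sqrt(3) ≈ 1.7320
E = 54 (E = 5 + 7**2 = 5 + 49 = 54)
Z(I, J) = sqrt(3)
a = 1/3 ≈ 0.33333
W = 46/3 + sqrt(3) (W = (15 + 1/3) + sqrt(3) = 46/3 + sqrt(3) ≈ 17.065)
E*(W - 16) = 54*((46/3 + sqrt(3)) - 16) = 54*(-2/3 + sqrt(3)) = -36 + 54*sqrt(3)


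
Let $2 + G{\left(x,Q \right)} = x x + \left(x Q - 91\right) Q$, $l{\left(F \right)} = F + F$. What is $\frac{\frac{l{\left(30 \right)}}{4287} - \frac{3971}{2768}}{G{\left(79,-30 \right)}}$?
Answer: $- \frac{5619199}{316710687568} \approx -1.7742 \cdot 10^{-5}$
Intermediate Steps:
$l{\left(F \right)} = 2 F$
$G{\left(x,Q \right)} = -2 + x^{2} + Q \left(-91 + Q x\right)$ ($G{\left(x,Q \right)} = -2 + \left(x x + \left(x Q - 91\right) Q\right) = -2 + \left(x^{2} + \left(Q x - 91\right) Q\right) = -2 + \left(x^{2} + \left(-91 + Q x\right) Q\right) = -2 + \left(x^{2} + Q \left(-91 + Q x\right)\right) = -2 + x^{2} + Q \left(-91 + Q x\right)$)
$\frac{\frac{l{\left(30 \right)}}{4287} - \frac{3971}{2768}}{G{\left(79,-30 \right)}} = \frac{\frac{2 \cdot 30}{4287} - \frac{3971}{2768}}{-2 + 79^{2} - -2730 + 79 \left(-30\right)^{2}} = \frac{60 \cdot \frac{1}{4287} - \frac{3971}{2768}}{-2 + 6241 + 2730 + 79 \cdot 900} = \frac{\frac{20}{1429} - \frac{3971}{2768}}{-2 + 6241 + 2730 + 71100} = - \frac{5619199}{3955472 \cdot 80069} = \left(- \frac{5619199}{3955472}\right) \frac{1}{80069} = - \frac{5619199}{316710687568}$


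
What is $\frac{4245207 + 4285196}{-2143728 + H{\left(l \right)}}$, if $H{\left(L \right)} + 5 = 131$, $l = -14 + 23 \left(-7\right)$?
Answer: $- \frac{8530403}{2143602} \approx -3.9795$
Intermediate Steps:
$l = -175$ ($l = -14 - 161 = -175$)
$H{\left(L \right)} = 126$ ($H{\left(L \right)} = -5 + 131 = 126$)
$\frac{4245207 + 4285196}{-2143728 + H{\left(l \right)}} = \frac{4245207 + 4285196}{-2143728 + 126} = \frac{8530403}{-2143602} = 8530403 \left(- \frac{1}{2143602}\right) = - \frac{8530403}{2143602}$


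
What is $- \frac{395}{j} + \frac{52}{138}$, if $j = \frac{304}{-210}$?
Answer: $\frac{2865727}{10488} \approx 273.24$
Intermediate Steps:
$j = - \frac{152}{105}$ ($j = 304 \left(- \frac{1}{210}\right) = - \frac{152}{105} \approx -1.4476$)
$- \frac{395}{j} + \frac{52}{138} = - \frac{395}{- \frac{152}{105}} + \frac{52}{138} = \left(-395\right) \left(- \frac{105}{152}\right) + 52 \cdot \frac{1}{138} = \frac{41475}{152} + \frac{26}{69} = \frac{2865727}{10488}$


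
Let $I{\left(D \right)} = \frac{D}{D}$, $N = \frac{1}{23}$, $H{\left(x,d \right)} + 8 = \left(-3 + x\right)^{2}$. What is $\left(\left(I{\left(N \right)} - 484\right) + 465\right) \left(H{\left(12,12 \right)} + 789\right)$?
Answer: $-15516$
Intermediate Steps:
$H{\left(x,d \right)} = -8 + \left(-3 + x\right)^{2}$
$N = \frac{1}{23} \approx 0.043478$
$I{\left(D \right)} = 1$
$\left(\left(I{\left(N \right)} - 484\right) + 465\right) \left(H{\left(12,12 \right)} + 789\right) = \left(\left(1 - 484\right) + 465\right) \left(\left(-8 + \left(-3 + 12\right)^{2}\right) + 789\right) = \left(-483 + 465\right) \left(\left(-8 + 9^{2}\right) + 789\right) = - 18 \left(\left(-8 + 81\right) + 789\right) = - 18 \left(73 + 789\right) = \left(-18\right) 862 = -15516$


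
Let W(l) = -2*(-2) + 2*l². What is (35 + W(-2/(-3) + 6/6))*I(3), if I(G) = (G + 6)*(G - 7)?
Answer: -1604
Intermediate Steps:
I(G) = (-7 + G)*(6 + G) (I(G) = (6 + G)*(-7 + G) = (-7 + G)*(6 + G))
W(l) = 4 + 2*l²
(35 + W(-2/(-3) + 6/6))*I(3) = (35 + (4 + 2*(-2/(-3) + 6/6)²))*(-42 + 3² - 1*3) = (35 + (4 + 2*(-2*(-⅓) + 6*(⅙))²))*(-42 + 9 - 3) = (35 + (4 + 2*(⅔ + 1)²))*(-36) = (35 + (4 + 2*(5/3)²))*(-36) = (35 + (4 + 2*(25/9)))*(-36) = (35 + (4 + 50/9))*(-36) = (35 + 86/9)*(-36) = (401/9)*(-36) = -1604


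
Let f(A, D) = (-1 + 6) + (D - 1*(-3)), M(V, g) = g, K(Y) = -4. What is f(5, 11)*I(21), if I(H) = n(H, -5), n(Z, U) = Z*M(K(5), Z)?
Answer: 8379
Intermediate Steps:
n(Z, U) = Z**2 (n(Z, U) = Z*Z = Z**2)
f(A, D) = 8 + D (f(A, D) = 5 + (D + 3) = 5 + (3 + D) = 8 + D)
I(H) = H**2
f(5, 11)*I(21) = (8 + 11)*21**2 = 19*441 = 8379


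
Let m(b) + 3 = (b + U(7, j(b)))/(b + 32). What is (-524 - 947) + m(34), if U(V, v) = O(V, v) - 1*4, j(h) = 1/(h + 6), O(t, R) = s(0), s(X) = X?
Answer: -16209/11 ≈ -1473.5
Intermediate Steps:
O(t, R) = 0
j(h) = 1/(6 + h)
U(V, v) = -4 (U(V, v) = 0 - 1*4 = 0 - 4 = -4)
m(b) = -3 + (-4 + b)/(32 + b) (m(b) = -3 + (b - 4)/(b + 32) = -3 + (-4 + b)/(32 + b))
(-524 - 947) + m(34) = (-524 - 947) + 2*(-50 - 1*34)/(32 + 34) = -1471 + 2*(-50 - 34)/66 = -1471 + 2*(1/66)*(-84) = -1471 - 28/11 = -16209/11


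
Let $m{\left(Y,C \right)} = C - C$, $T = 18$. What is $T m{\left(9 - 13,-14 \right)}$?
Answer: $0$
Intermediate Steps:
$m{\left(Y,C \right)} = 0$
$T m{\left(9 - 13,-14 \right)} = 18 \cdot 0 = 0$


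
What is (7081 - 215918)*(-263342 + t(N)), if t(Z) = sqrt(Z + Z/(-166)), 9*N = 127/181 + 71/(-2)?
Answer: 54995553254 - 208837*I*sqrt(3469486735)/30046 ≈ 5.4996e+10 - 4.0941e+5*I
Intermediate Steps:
N = -4199/1086 (N = (127/181 + 71/(-2))/9 = (127*(1/181) + 71*(-1/2))/9 = (127/181 - 71/2)/9 = (1/9)*(-12597/362) = -4199/1086 ≈ -3.8665)
t(Z) = sqrt(27390)*sqrt(Z)/166 (t(Z) = sqrt(Z + Z*(-1/166)) = sqrt(Z - Z/166) = sqrt(165*Z/166) = sqrt(27390)*sqrt(Z)/166)
(7081 - 215918)*(-263342 + t(N)) = (7081 - 215918)*(-263342 + sqrt(27390)*sqrt(-4199/1086)/166) = -208837*(-263342 + sqrt(27390)*(I*sqrt(4560114)/1086)/166) = -208837*(-263342 + I*sqrt(3469486735)/30046) = 54995553254 - 208837*I*sqrt(3469486735)/30046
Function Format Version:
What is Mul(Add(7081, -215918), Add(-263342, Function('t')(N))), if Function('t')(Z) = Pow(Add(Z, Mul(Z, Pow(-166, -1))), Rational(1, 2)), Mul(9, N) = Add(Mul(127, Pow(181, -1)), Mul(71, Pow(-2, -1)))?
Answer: Add(54995553254, Mul(Rational(-208837, 30046), I, Pow(3469486735, Rational(1, 2)))) ≈ Add(5.4996e+10, Mul(-4.0941e+5, I))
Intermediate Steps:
N = Rational(-4199, 1086) (N = Mul(Rational(1, 9), Add(Mul(127, Pow(181, -1)), Mul(71, Pow(-2, -1)))) = Mul(Rational(1, 9), Add(Mul(127, Rational(1, 181)), Mul(71, Rational(-1, 2)))) = Mul(Rational(1, 9), Add(Rational(127, 181), Rational(-71, 2))) = Mul(Rational(1, 9), Rational(-12597, 362)) = Rational(-4199, 1086) ≈ -3.8665)
Function('t')(Z) = Mul(Rational(1, 166), Pow(27390, Rational(1, 2)), Pow(Z, Rational(1, 2))) (Function('t')(Z) = Pow(Add(Z, Mul(Z, Rational(-1, 166))), Rational(1, 2)) = Pow(Add(Z, Mul(Rational(-1, 166), Z)), Rational(1, 2)) = Pow(Mul(Rational(165, 166), Z), Rational(1, 2)) = Mul(Rational(1, 166), Pow(27390, Rational(1, 2)), Pow(Z, Rational(1, 2))))
Mul(Add(7081, -215918), Add(-263342, Function('t')(N))) = Mul(Add(7081, -215918), Add(-263342, Mul(Rational(1, 166), Pow(27390, Rational(1, 2)), Pow(Rational(-4199, 1086), Rational(1, 2))))) = Mul(-208837, Add(-263342, Mul(Rational(1, 166), Pow(27390, Rational(1, 2)), Mul(Rational(1, 1086), I, Pow(4560114, Rational(1, 2)))))) = Mul(-208837, Add(-263342, Mul(Rational(1, 30046), I, Pow(3469486735, Rational(1, 2))))) = Add(54995553254, Mul(Rational(-208837, 30046), I, Pow(3469486735, Rational(1, 2))))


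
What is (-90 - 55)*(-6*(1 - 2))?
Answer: -870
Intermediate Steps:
(-90 - 55)*(-6*(1 - 2)) = -(-870)*(-1) = -145*6 = -870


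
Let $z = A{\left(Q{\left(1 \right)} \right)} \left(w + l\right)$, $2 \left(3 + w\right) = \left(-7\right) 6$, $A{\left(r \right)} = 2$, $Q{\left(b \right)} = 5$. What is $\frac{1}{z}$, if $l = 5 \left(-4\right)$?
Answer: $- \frac{1}{88} \approx -0.011364$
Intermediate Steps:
$w = -24$ ($w = -3 + \frac{\left(-7\right) 6}{2} = -3 + \frac{1}{2} \left(-42\right) = -3 - 21 = -24$)
$l = -20$
$z = -88$ ($z = 2 \left(-24 - 20\right) = 2 \left(-44\right) = -88$)
$\frac{1}{z} = \frac{1}{-88} = - \frac{1}{88}$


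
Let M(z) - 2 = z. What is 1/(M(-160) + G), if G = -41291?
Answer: -1/41449 ≈ -2.4126e-5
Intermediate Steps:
M(z) = 2 + z
1/(M(-160) + G) = 1/((2 - 160) - 41291) = 1/(-158 - 41291) = 1/(-41449) = -1/41449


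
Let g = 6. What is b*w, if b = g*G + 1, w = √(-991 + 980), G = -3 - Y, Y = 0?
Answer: -17*I*√11 ≈ -56.383*I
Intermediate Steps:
G = -3 (G = -3 - 1*0 = -3 + 0 = -3)
w = I*√11 (w = √(-11) = I*√11 ≈ 3.3166*I)
b = -17 (b = 6*(-3) + 1 = -18 + 1 = -17)
b*w = -17*I*√11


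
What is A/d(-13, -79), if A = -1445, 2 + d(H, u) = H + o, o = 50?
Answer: -289/7 ≈ -41.286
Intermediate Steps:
d(H, u) = 48 + H (d(H, u) = -2 + (H + 50) = -2 + (50 + H) = 48 + H)
A/d(-13, -79) = -1445/(48 - 13) = -1445/35 = -1445*1/35 = -289/7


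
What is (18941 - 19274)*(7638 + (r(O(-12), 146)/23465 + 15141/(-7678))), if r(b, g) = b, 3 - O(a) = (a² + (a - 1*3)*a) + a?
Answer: -458120433718269/180164270 ≈ -2.5428e+6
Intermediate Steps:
O(a) = 3 - a - a² - a*(-3 + a) (O(a) = 3 - ((a² + (a - 1*3)*a) + a) = 3 - ((a² + (a - 3)*a) + a) = 3 - ((a² + (-3 + a)*a) + a) = 3 - ((a² + a*(-3 + a)) + a) = 3 - (a + a² + a*(-3 + a)) = 3 + (-a - a² - a*(-3 + a)) = 3 - a - a² - a*(-3 + a))
(18941 - 19274)*(7638 + (r(O(-12), 146)/23465 + 15141/(-7678))) = (18941 - 19274)*(7638 + ((3 - 2*(-12)² + 2*(-12))/23465 + 15141/(-7678))) = -333*(7638 + ((3 - 2*144 - 24)*(1/23465) + 15141*(-1/7678))) = -333*(7638 + ((3 - 288 - 24)*(1/23465) - 15141/7678)) = -333*(7638 + (-309*1/23465 - 15141/7678)) = -333*(7638 + (-309/23465 - 15141/7678)) = -333*(7638 - 357656067/180164270) = -333*1375737038193/180164270 = -458120433718269/180164270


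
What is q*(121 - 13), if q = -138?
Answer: -14904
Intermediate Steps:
q*(121 - 13) = -138*(121 - 13) = -138*108 = -14904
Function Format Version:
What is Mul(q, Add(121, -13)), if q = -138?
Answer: -14904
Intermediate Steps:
Mul(q, Add(121, -13)) = Mul(-138, Add(121, -13)) = Mul(-138, 108) = -14904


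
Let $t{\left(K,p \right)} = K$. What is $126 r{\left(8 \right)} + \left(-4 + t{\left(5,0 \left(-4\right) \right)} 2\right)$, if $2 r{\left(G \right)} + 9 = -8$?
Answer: $-1065$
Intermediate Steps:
$r{\left(G \right)} = - \frac{17}{2}$ ($r{\left(G \right)} = - \frac{9}{2} + \frac{1}{2} \left(-8\right) = - \frac{9}{2} - 4 = - \frac{17}{2}$)
$126 r{\left(8 \right)} + \left(-4 + t{\left(5,0 \left(-4\right) \right)} 2\right) = 126 \left(- \frac{17}{2}\right) + \left(-4 + 5 \cdot 2\right) = -1071 + \left(-4 + 10\right) = -1071 + 6 = -1065$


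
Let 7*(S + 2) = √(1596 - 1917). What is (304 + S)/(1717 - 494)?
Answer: 302/1223 + I*√321/8561 ≈ 0.24693 + 0.0020928*I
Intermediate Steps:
S = -2 + I*√321/7 (S = -2 + √(1596 - 1917)/7 = -2 + √(-321)/7 = -2 + (I*√321)/7 = -2 + I*√321/7 ≈ -2.0 + 2.5595*I)
(304 + S)/(1717 - 494) = (304 + (-2 + I*√321/7))/(1717 - 494) = (302 + I*√321/7)/1223 = (302 + I*√321/7)*(1/1223) = 302/1223 + I*√321/8561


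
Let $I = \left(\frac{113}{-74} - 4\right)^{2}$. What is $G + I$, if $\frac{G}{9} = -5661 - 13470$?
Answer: $- \frac{942684923}{5476} \approx -1.7215 \cdot 10^{5}$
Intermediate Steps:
$G = -172179$ ($G = 9 \left(-5661 - 13470\right) = 9 \left(-19131\right) = -172179$)
$I = \frac{167281}{5476}$ ($I = \left(113 \left(- \frac{1}{74}\right) - 4\right)^{2} = \left(- \frac{113}{74} - 4\right)^{2} = \left(- \frac{409}{74}\right)^{2} = \frac{167281}{5476} \approx 30.548$)
$G + I = -172179 + \frac{167281}{5476} = - \frac{942684923}{5476}$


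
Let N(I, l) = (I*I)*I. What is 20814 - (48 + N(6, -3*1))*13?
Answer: 17382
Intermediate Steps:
N(I, l) = I³ (N(I, l) = I²*I = I³)
20814 - (48 + N(6, -3*1))*13 = 20814 - (48 + 6³)*13 = 20814 - (48 + 216)*13 = 20814 - 264*13 = 20814 - 1*3432 = 20814 - 3432 = 17382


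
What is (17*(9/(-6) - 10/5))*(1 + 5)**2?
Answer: -2142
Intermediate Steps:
(17*(9/(-6) - 10/5))*(1 + 5)**2 = (17*(9*(-1/6) - 10*1/5))*6**2 = (17*(-3/2 - 2))*36 = (17*(-7/2))*36 = -119/2*36 = -2142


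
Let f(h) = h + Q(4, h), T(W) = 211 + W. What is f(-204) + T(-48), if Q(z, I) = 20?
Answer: -21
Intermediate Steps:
f(h) = 20 + h (f(h) = h + 20 = 20 + h)
f(-204) + T(-48) = (20 - 204) + (211 - 48) = -184 + 163 = -21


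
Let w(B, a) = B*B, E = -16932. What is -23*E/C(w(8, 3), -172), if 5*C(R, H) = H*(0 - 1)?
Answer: 486795/43 ≈ 11321.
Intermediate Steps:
w(B, a) = B²
C(R, H) = -H/5 (C(R, H) = (H*(0 - 1))/5 = (H*(-1))/5 = (-H)/5 = -H/5)
-23*E/C(w(8, 3), -172) = -(-389436)/((-⅕*(-172))) = -(-389436)/172/5 = -(-389436)*5/172 = -23*(-21165/43) = 486795/43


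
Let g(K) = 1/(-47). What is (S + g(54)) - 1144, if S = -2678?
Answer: -179635/47 ≈ -3822.0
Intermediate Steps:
g(K) = -1/47
(S + g(54)) - 1144 = (-2678 - 1/47) - 1144 = -125867/47 - 1144 = -179635/47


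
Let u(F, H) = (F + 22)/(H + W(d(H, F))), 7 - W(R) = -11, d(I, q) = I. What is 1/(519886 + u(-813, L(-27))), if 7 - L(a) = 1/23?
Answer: 82/42628053 ≈ 1.9236e-6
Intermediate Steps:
L(a) = 160/23 (L(a) = 7 - 1/23 = 160/23)
W(R) = 18 (W(R) = 7 - 1*(-11) = 7 + 11 = 18)
u(F, H) = (22 + F)/(18 + H) (u(F, H) = (F + 22)/(H + 18) = (22 + F)/(18 + H))
1/(519886 + u(-813, L(-27))) = 1/(519886 + (22 - 813)/(18 + 160/23)) = 1/(519886 - 791/(574/23)) = 1/(519886 + (23/574)*(-791)) = 1/(519886 - 2599/82) = 1/(42628053/82) = 82/42628053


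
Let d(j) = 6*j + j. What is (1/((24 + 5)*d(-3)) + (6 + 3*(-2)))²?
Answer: 1/370881 ≈ 2.6963e-6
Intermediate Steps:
d(j) = 7*j
(1/((24 + 5)*d(-3)) + (6 + 3*(-2)))² = (1/((24 + 5)*((7*(-3)))) + (6 + 3*(-2)))² = (1/(29*(-21)) + (6 - 6))² = ((1/29)*(-1/21) + 0)² = (-1/609 + 0)² = (-1/609)² = 1/370881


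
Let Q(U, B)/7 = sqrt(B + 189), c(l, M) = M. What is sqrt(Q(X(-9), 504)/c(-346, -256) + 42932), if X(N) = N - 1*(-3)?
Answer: sqrt(10990592 - 21*sqrt(77))/16 ≈ 207.20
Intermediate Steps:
X(N) = 3 + N (X(N) = N + 3 = 3 + N)
Q(U, B) = 7*sqrt(189 + B) (Q(U, B) = 7*sqrt(B + 189) = 7*sqrt(189 + B))
sqrt(Q(X(-9), 504)/c(-346, -256) + 42932) = sqrt((7*sqrt(189 + 504))/(-256) + 42932) = sqrt((7*sqrt(693))*(-1/256) + 42932) = sqrt((7*(3*sqrt(77)))*(-1/256) + 42932) = sqrt((21*sqrt(77))*(-1/256) + 42932) = sqrt(-21*sqrt(77)/256 + 42932) = sqrt(42932 - 21*sqrt(77)/256)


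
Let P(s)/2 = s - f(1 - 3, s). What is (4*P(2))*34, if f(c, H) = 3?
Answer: -272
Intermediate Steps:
P(s) = -6 + 2*s (P(s) = 2*(s - 1*3) = 2*(s - 3) = 2*(-3 + s) = -6 + 2*s)
(4*P(2))*34 = (4*(-6 + 2*2))*34 = (4*(-6 + 4))*34 = (4*(-2))*34 = -8*34 = -272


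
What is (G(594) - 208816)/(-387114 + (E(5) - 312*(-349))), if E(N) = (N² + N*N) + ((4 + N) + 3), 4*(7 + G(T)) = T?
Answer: 417349/556328 ≈ 0.75019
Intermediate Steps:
G(T) = -7 + T/4
E(N) = 7 + N + 2*N² (E(N) = (N² + N²) + (7 + N) = 2*N² + (7 + N) = 7 + N + 2*N²)
(G(594) - 208816)/(-387114 + (E(5) - 312*(-349))) = ((-7 + (¼)*594) - 208816)/(-387114 + ((7 + 5 + 2*5²) - 312*(-349))) = ((-7 + 297/2) - 208816)/(-387114 + ((7 + 5 + 2*25) + 108888)) = (283/2 - 208816)/(-387114 + ((7 + 5 + 50) + 108888)) = -417349/(2*(-387114 + (62 + 108888))) = -417349/(2*(-387114 + 108950)) = -417349/2/(-278164) = -417349/2*(-1/278164) = 417349/556328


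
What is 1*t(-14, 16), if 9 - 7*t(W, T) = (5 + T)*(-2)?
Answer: 51/7 ≈ 7.2857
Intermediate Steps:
t(W, T) = 19/7 + 2*T/7 (t(W, T) = 9/7 - (5 + T)*(-2)/7 = 9/7 - (-10 - 2*T)/7 = 9/7 + (10/7 + 2*T/7) = 19/7 + 2*T/7)
1*t(-14, 16) = 1*(19/7 + (2/7)*16) = 1*(19/7 + 32/7) = 1*(51/7) = 51/7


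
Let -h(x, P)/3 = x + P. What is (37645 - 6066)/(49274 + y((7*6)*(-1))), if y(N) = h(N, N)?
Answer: 31579/49526 ≈ 0.63762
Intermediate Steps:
h(x, P) = -3*P - 3*x (h(x, P) = -3*(x + P) = -3*(P + x) = -3*P - 3*x)
y(N) = -6*N (y(N) = -3*N - 3*N = -6*N)
(37645 - 6066)/(49274 + y((7*6)*(-1))) = (37645 - 6066)/(49274 - 6*7*6*(-1)) = 31579/(49274 - 252*(-1)) = 31579/(49274 - 6*(-42)) = 31579/(49274 + 252) = 31579/49526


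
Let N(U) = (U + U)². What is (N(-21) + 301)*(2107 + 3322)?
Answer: 11210885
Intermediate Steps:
N(U) = 4*U² (N(U) = (2*U)² = 4*U²)
(N(-21) + 301)*(2107 + 3322) = (4*(-21)² + 301)*(2107 + 3322) = (4*441 + 301)*5429 = (1764 + 301)*5429 = 2065*5429 = 11210885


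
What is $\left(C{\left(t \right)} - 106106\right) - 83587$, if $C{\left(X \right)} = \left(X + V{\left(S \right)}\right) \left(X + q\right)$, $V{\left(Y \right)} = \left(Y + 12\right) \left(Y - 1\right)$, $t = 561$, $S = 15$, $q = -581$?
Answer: $-208473$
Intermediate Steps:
$V{\left(Y \right)} = \left(-1 + Y\right) \left(12 + Y\right)$ ($V{\left(Y \right)} = \left(12 + Y\right) \left(-1 + Y\right) = \left(-1 + Y\right) \left(12 + Y\right)$)
$C{\left(X \right)} = \left(-581 + X\right) \left(378 + X\right)$ ($C{\left(X \right)} = \left(X + \left(-12 + 15^{2} + 11 \cdot 15\right)\right) \left(X - 581\right) = \left(X + \left(-12 + 225 + 165\right)\right) \left(-581 + X\right) = \left(X + 378\right) \left(-581 + X\right) = \left(378 + X\right) \left(-581 + X\right) = \left(-581 + X\right) \left(378 + X\right)$)
$\left(C{\left(t \right)} - 106106\right) - 83587 = \left(\left(-219618 + 561^{2} - 113883\right) - 106106\right) - 83587 = \left(\left(-219618 + 314721 - 113883\right) + \left(-168700 + 62594\right)\right) - 83587 = \left(-18780 - 106106\right) - 83587 = -124886 - 83587 = -208473$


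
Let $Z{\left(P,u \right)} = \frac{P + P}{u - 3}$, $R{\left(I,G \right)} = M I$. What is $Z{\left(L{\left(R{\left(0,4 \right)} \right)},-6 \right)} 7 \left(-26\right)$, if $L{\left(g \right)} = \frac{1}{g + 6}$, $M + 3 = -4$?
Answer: $\frac{182}{27} \approx 6.7407$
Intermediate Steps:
$M = -7$ ($M = -3 - 4 = -7$)
$R{\left(I,G \right)} = - 7 I$
$L{\left(g \right)} = \frac{1}{6 + g}$
$Z{\left(P,u \right)} = \frac{2 P}{-3 + u}$
$Z{\left(L{\left(R{\left(0,4 \right)} \right)},-6 \right)} 7 \left(-26\right) = \frac{2}{\left(6 - 0\right) \left(-3 - 6\right)} 7 \left(-26\right) = \frac{2}{\left(6 + 0\right) \left(-9\right)} 7 \left(-26\right) = 2 \cdot \frac{1}{6} \left(- \frac{1}{9}\right) 7 \left(-26\right) = \left(- \frac{1}{27}\right) 7 \left(-26\right) = \left(- \frac{7}{27}\right) \left(-26\right) = \frac{182}{27}$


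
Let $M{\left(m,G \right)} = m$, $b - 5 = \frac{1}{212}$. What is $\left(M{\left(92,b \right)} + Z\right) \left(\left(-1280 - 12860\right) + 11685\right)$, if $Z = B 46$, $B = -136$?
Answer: $15132620$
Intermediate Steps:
$b = \frac{1061}{212}$ ($b = 5 + \frac{1}{212} = \frac{1061}{212} \approx 5.0047$)
$Z = -6256$ ($Z = \left(-136\right) 46 = -6256$)
$\left(M{\left(92,b \right)} + Z\right) \left(\left(-1280 - 12860\right) + 11685\right) = \left(92 - 6256\right) \left(\left(-1280 - 12860\right) + 11685\right) = - 6164 \left(\left(-1280 - 12860\right) + 11685\right) = - 6164 \left(-14140 + 11685\right) = \left(-6164\right) \left(-2455\right) = 15132620$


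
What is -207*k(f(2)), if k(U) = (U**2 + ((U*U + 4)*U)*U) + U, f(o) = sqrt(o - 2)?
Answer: 0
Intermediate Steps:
f(o) = sqrt(-2 + o)
k(U) = U + U**2 + U**2*(4 + U**2) (k(U) = (U**2 + ((U**2 + 4)*U)*U) + U = (U**2 + ((4 + U**2)*U)*U) + U = (U**2 + (U*(4 + U**2))*U) + U = (U**2 + U**2*(4 + U**2)) + U = U + U**2 + U**2*(4 + U**2))
-207*k(f(2)) = -207*sqrt(-2 + 2)*(1 + (sqrt(-2 + 2))**3 + 5*sqrt(-2 + 2)) = -207*sqrt(0)*(1 + (sqrt(0))**3 + 5*sqrt(0)) = -0*(1 + 0**3 + 5*0) = -0*(1 + 0 + 0) = -0 = -207*0 = 0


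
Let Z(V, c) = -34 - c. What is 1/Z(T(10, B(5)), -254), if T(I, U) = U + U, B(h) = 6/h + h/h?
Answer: 1/220 ≈ 0.0045455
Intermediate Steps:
B(h) = 1 + 6/h (B(h) = 6/h + 1 = 1 + 6/h)
T(I, U) = 2*U
1/Z(T(10, B(5)), -254) = 1/(-34 - 1*(-254)) = 1/(-34 + 254) = 1/220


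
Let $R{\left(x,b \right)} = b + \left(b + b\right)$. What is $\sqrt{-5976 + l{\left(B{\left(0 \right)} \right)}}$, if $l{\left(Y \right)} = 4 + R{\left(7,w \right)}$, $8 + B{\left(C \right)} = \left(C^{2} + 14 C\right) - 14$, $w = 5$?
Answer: $i \sqrt{5957} \approx 77.182 i$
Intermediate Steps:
$B{\left(C \right)} = -22 + C^{2} + 14 C$ ($B{\left(C \right)} = -8 - \left(14 - C^{2} - 14 C\right) = -8 + \left(-14 + C^{2} + 14 C\right) = -22 + C^{2} + 14 C$)
$R{\left(x,b \right)} = 3 b$ ($R{\left(x,b \right)} = b + 2 b = 3 b$)
$l{\left(Y \right)} = 19$ ($l{\left(Y \right)} = 4 + 3 \cdot 5 = 4 + 15 = 19$)
$\sqrt{-5976 + l{\left(B{\left(0 \right)} \right)}} = \sqrt{-5976 + 19} = \sqrt{-5957} = i \sqrt{5957}$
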